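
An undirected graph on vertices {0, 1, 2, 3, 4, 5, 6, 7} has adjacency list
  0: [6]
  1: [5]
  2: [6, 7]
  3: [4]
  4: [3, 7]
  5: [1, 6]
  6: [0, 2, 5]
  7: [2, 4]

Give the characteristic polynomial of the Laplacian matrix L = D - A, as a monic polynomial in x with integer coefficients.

x^8 - 14x^7 + 77x^6 - 212x^5 + 308x^4 - 228x^3 + 76x^2 - 8x

Reading degrees in the order [0, 1, 2, 3, 4, 5, 6, 7] gives [1, 1, 2, 1, 2, 2, 3, 2]; set D = diag(1, 1, 2, 1, 2, 2, 3, 2) and form L = D - A. L has integer entries, so p(x) = det(xI - L) has integer coefficients. Expanding the determinant yields x^8 - 14x^7 + 77x^6 - 212x^5 + 308x^4 - 228x^3 + 76x^2 - 8x. The coefficient of x^7 equals -trace(L) = -14, matching the sum of degrees. The eigenvalues sum to 14, which equals trace(L) = 2|E|. By the matrix-tree theorem the graph has (1/8) * product of the nonzero eigenvalues = 1 spanning tree.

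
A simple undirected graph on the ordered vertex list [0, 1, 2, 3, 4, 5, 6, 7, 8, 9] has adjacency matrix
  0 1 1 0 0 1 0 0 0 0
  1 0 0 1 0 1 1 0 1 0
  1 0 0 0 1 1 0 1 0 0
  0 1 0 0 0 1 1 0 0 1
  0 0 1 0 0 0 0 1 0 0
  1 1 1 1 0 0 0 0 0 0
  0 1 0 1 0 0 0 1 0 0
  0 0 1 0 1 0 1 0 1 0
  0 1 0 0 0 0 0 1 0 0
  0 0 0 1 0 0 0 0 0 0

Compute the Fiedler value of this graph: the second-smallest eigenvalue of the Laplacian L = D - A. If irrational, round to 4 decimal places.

With the vertex order [0, 1, 2, 3, 4, 5, 6, 7, 8, 9], the degrees are [3, 5, 4, 4, 2, 4, 3, 4, 2, 1], giving D = diag(3, 5, 4, 4, 2, 4, 3, 4, 2, 1) and L = D - A. The smallest Laplacian eigenvalue is always 0. The next one, lambda_2 = 0.7103, measures how hard the graph is to disconnect: larger values mean better connectivity. The largest eigenvalue, 6.3459, is at most the vertex count 10. There is one zero in the spectrum, matching the 1 component.

0.7103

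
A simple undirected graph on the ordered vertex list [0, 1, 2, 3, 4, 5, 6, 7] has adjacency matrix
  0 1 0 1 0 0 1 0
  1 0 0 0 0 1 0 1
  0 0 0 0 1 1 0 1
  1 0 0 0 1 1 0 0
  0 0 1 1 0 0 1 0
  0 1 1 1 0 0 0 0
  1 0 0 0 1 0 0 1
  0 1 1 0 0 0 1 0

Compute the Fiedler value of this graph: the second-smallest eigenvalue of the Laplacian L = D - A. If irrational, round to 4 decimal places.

With the vertex order [0, 1, 2, 3, 4, 5, 6, 7], the degrees are [3, 3, 3, 3, 3, 3, 3, 3], giving D = diag(3, 3, 3, 3, 3, 3, 3, 3) and L = D - A. The sorted Laplacian eigenvalues are [0, 2, 2, 2, 4, 4, 4, 6]; the algebraic connectivity is the second entry, 2. There is one zero in the spectrum, matching the 1 component. By the matrix-tree theorem the graph has (1/8) * product of the nonzero eigenvalues = 384 spanning trees.

2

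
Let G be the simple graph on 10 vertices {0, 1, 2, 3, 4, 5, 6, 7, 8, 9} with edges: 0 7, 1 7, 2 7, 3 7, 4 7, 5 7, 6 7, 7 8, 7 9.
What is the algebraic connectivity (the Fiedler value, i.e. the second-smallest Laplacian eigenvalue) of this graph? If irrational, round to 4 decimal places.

1

With the vertex order [0, 1, 2, 3, 4, 5, 6, 7, 8, 9], the degrees are [1, 1, 1, 1, 1, 1, 1, 9, 1, 1], giving D = diag(1, 1, 1, 1, 1, 1, 1, 9, 1, 1) and L = D - A. The smallest Laplacian eigenvalue is always 0. The next one, lambda_2 = 1, measures how hard the graph is to disconnect: larger values mean better connectivity. The largest eigenvalue, 10, is at most the vertex count 10. By the matrix-tree theorem the graph has (1/10) * product of the nonzero eigenvalues = 1 spanning tree.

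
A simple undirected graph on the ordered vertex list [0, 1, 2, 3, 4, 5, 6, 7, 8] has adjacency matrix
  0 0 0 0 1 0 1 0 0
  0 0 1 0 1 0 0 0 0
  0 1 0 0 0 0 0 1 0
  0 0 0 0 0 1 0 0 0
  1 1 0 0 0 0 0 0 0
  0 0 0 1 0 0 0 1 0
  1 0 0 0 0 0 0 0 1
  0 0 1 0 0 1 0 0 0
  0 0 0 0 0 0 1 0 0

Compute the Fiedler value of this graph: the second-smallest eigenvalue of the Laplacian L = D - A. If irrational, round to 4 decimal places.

Each diagonal entry of L is the vertex degree and each off-diagonal entry is -1 where an edge is present, 0 otherwise; in the order [0, 1, 2, 3, 4, 5, 6, 7, 8] the diagonal is [2, 2, 2, 1, 2, 2, 2, 2, 1]. The smallest Laplacian eigenvalue is always 0. The next one, lambda_2 = 0.1206, measures how hard the graph is to disconnect: larger values mean better connectivity. The eigenvalues sum to 16, which equals trace(L) = 2|E|.

0.1206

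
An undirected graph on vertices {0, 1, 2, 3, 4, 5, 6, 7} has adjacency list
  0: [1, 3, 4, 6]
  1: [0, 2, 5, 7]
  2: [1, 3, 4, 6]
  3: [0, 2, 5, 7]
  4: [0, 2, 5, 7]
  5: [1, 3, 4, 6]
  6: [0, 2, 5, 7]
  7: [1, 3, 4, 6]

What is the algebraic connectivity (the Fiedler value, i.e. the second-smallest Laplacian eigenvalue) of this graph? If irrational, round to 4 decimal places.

4

Each diagonal entry of L is the vertex degree and each off-diagonal entry is -1 where an edge is present, 0 otherwise; in the order [0, 1, 2, 3, 4, 5, 6, 7] the diagonal is [4, 4, 4, 4, 4, 4, 4, 4]. The sorted Laplacian eigenvalues are [0, 4, 4, 4, 4, 4, 4, 8]; the algebraic connectivity is the second entry, 4. The eigenvalues sum to 32, which equals trace(L) = 2|E|.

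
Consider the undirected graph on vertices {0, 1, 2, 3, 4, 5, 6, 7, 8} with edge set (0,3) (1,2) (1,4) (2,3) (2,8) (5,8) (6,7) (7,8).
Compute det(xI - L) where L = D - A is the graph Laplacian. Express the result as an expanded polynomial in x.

x^9 - 16x^8 + 103x^7 - 344x^6 + 640x^5 - 662x^4 + 361x^3 - 94x^2 + 9x

With the vertex order [0, 1, 2, 3, 4, 5, 6, 7, 8], the degrees are [1, 2, 3, 2, 1, 1, 1, 2, 3], giving D = diag(1, 2, 3, 2, 1, 1, 1, 2, 3) and L = D - A. Computing det(xI - L) by cofactor expansion (or equivalently via sum-over-permutations) gives x^9 - 16x^8 + 103x^7 - 344x^6 + 640x^5 - 662x^4 + 361x^3 - 94x^2 + 9x. Since p(0) = det(-L) = 0, x divides p(x).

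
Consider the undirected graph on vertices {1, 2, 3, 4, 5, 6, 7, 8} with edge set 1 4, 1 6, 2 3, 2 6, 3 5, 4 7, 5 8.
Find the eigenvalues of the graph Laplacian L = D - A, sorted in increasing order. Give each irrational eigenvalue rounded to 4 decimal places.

With the vertex order [1, 2, 3, 4, 5, 6, 7, 8], the degrees are [2, 2, 2, 2, 2, 2, 1, 1], giving D = diag(2, 2, 2, 2, 2, 2, 1, 1) and L = D - A. L is symmetric positive semidefinite, so every eigenvalue is real and nonnegative.

[0, 0.1522, 0.5858, 1.2346, 2, 2.7654, 3.4142, 3.8478]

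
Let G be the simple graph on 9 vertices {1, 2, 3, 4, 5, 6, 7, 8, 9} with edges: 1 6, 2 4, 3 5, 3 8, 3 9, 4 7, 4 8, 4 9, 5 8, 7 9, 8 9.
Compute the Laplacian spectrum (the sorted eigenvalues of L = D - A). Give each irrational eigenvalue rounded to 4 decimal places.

[0, 0, 0.7737, 1.4148, 2, 3.0521, 3.9362, 5.3109, 5.5123]

Each diagonal entry of L is the vertex degree and each off-diagonal entry is -1 where an edge is present, 0 otherwise; in the order [1, 2, 3, 4, 5, 6, 7, 8, 9] the diagonal is [1, 1, 3, 4, 2, 1, 2, 4, 4]. Since every row of L sums to 0, the all-ones vector is in the kernel and 0 is an eigenvalue. The 2 zero eigenvalues correspond to the 2 connected components. The eigenvalues sum to 22, which equals trace(L) = 2|E|.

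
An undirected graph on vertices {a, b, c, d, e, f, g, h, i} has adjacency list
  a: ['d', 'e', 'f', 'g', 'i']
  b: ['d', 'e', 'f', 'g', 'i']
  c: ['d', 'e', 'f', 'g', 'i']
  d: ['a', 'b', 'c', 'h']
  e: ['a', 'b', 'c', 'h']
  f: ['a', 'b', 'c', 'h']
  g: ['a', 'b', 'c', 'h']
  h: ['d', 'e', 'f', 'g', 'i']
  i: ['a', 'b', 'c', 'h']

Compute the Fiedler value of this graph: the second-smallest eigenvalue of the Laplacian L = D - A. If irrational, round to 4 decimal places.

4

Reading degrees in the order [a, b, c, d, e, f, g, h, i] gives [5, 5, 5, 4, 4, 4, 4, 5, 4]; set D = diag(5, 5, 5, 4, 4, 4, 4, 5, 4) and form L = D - A. The sorted Laplacian eigenvalues are [0, 4, 4, 4, 4, 5, 5, 5, 9]; the algebraic connectivity is the second entry, 4. There is one zero in the spectrum, matching the 1 component.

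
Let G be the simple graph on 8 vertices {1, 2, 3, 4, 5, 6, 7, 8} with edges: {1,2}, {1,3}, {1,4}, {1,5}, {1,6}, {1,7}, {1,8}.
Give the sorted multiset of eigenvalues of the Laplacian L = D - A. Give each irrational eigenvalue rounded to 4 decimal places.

Reading degrees in the order [1, 2, 3, 4, 5, 6, 7, 8] gives [7, 1, 1, 1, 1, 1, 1, 1]; set D = diag(7, 1, 1, 1, 1, 1, 1, 1) and form L = D - A. The multiplicity of 0 as a Laplacian eigenvalue equals the number of connected components. The eigenvalues sum to 14, which equals trace(L) = 2|E|. The largest eigenvalue, 8, is at most the vertex count 8.

[0, 1, 1, 1, 1, 1, 1, 8]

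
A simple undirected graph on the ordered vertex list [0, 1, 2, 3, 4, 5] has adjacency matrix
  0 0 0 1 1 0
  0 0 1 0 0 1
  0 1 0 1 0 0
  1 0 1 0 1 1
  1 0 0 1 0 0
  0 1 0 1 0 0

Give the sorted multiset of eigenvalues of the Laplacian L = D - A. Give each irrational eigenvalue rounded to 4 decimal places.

Reading degrees in the order [0, 1, 2, 3, 4, 5] gives [2, 2, 2, 4, 2, 2]; set D = diag(2, 2, 2, 4, 2, 2) and form L = D - A. The multiplicity of 0 as a Laplacian eigenvalue equals the number of connected components. The largest eigenvalue, 5.2361, is at most the vertex count 6. The eigenvalues sum to 14, which equals trace(L) = 2|E|.

[0, 0.7639, 2, 3, 3, 5.2361]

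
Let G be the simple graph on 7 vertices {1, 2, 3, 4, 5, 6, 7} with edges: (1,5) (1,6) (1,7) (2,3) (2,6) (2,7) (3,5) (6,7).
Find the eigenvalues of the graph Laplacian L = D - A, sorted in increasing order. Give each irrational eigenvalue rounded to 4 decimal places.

[0, 0, 1.2679, 2, 4, 4, 4.7321]

With the vertex order [1, 2, 3, 4, 5, 6, 7], the degrees are [3, 3, 2, 0, 2, 3, 3], giving D = diag(3, 3, 2, 0, 2, 3, 3) and L = D - A. Diagonalising L (or applying a numerical eigensolver to the 7x7 matrix) gives the spectrum above. The 2 zero eigenvalues correspond to the 2 connected components.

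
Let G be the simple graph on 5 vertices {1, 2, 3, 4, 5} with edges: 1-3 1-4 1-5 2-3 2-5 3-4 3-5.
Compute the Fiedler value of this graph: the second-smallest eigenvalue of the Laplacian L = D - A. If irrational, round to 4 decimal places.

1.5858

Each diagonal entry of L is the vertex degree and each off-diagonal entry is -1 where an edge is present, 0 otherwise; in the order [1, 2, 3, 4, 5] the diagonal is [3, 2, 4, 2, 3]. Computing the eigenvalues of L and sorting gives [0, 1.5858, 3, 4.4142, 5]. The Fiedler value lambda_2 = 1.5858 is strictly positive, so the graph is connected. The eigenvalues sum to 14, which equals trace(L) = 2|E|.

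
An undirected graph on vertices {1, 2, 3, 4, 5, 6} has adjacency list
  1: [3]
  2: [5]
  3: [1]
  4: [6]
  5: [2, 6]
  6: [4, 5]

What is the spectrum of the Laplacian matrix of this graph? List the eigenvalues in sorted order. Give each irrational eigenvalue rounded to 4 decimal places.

Each diagonal entry of L is the vertex degree and each off-diagonal entry is -1 where an edge is present, 0 otherwise; in the order [1, 2, 3, 4, 5, 6] the diagonal is [1, 1, 1, 1, 2, 2]. L is symmetric positive semidefinite, so every eigenvalue is real and nonnegative. The 2 zero eigenvalues correspond to the 2 connected components. The largest eigenvalue, 3.4142, is at most the vertex count 6. The eigenvalues sum to 8, which equals trace(L) = 2|E|.

[0, 0, 0.5858, 2, 2, 3.4142]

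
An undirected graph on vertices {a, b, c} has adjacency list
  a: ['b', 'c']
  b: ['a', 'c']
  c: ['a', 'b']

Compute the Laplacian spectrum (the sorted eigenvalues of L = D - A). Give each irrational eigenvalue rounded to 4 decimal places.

[0, 3, 3]

Reading degrees in the order [a, b, c] gives [2, 2, 2]; set D = diag(2, 2, 2) and form L = D - A. Diagonalising L (or applying a numerical eigensolver to the 3x3 matrix) gives the spectrum above. The eigenvalues sum to 6, which equals trace(L) = 2|E|.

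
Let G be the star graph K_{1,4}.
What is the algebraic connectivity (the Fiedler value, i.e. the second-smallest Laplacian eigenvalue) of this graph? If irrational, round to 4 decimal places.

1

The graph has 5 vertices and degree multiset [4, 1, 1, 1, 1]; D is the diagonal matrix of degrees and L = D - A. The smallest Laplacian eigenvalue is always 0. The next one, lambda_2 = 1, measures how hard the graph is to disconnect: larger values mean better connectivity. The eigenvalues sum to 8, which equals trace(L) = 2|E|. The largest eigenvalue, 5, is at most the vertex count 5.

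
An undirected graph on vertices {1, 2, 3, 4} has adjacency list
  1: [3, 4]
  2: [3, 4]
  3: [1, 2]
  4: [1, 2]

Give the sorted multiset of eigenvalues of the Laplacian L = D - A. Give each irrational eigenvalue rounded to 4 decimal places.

[0, 2, 2, 4]

With the vertex order [1, 2, 3, 4], the degrees are [2, 2, 2, 2], giving D = diag(2, 2, 2, 2) and L = D - A. Since every row of L sums to 0, the all-ones vector is in the kernel and 0 is an eigenvalue. By the matrix-tree theorem the graph has (1/4) * product of the nonzero eigenvalues = 4 spanning trees.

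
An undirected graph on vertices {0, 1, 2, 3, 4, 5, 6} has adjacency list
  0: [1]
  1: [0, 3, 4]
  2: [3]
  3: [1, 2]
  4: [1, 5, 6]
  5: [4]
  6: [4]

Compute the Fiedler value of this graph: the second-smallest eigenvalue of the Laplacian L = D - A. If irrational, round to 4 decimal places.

0.3217

Reading degrees in the order [0, 1, 2, 3, 4, 5, 6] gives [1, 3, 1, 2, 3, 1, 1]; set D = diag(1, 3, 1, 2, 3, 1, 1) and form L = D - A. Computing the eigenvalues of L and sorting gives [0, 0.3217, 0.6802, 1, 2.1397, 3.2297, 4.6287]. The Fiedler value lambda_2 = 0.3217 is strictly positive, so the graph is connected. By the matrix-tree theorem the graph has (1/7) * product of the nonzero eigenvalues = 1 spanning tree.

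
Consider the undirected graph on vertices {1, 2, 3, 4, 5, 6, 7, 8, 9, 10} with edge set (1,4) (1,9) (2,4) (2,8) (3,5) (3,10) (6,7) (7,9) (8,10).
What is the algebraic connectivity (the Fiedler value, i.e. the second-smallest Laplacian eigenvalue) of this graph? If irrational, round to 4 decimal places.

0.0979

Each diagonal entry of L is the vertex degree and each off-diagonal entry is -1 where an edge is present, 0 otherwise; in the order [1, 2, 3, 4, 5, 6, 7, 8, 9, 10] the diagonal is [2, 2, 2, 2, 1, 1, 2, 2, 2, 2]. The sorted Laplacian eigenvalues are [0, 0.0979, 0.3820, 0.8244, 1.3820, 2, 2.6180, 3.1756, 3.6180, 3.9021]; the algebraic connectivity is the second entry, 0.0979. The largest eigenvalue, 3.9021, is at most the vertex count 10.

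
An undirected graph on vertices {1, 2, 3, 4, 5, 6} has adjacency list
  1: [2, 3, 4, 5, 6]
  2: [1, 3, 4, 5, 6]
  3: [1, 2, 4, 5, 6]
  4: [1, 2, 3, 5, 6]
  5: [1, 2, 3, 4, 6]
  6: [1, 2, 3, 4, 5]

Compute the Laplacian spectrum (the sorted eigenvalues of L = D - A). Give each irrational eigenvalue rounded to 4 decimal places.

[0, 6, 6, 6, 6, 6]

Reading degrees in the order [1, 2, 3, 4, 5, 6] gives [5, 5, 5, 5, 5, 5]; set D = diag(5, 5, 5, 5, 5, 5) and form L = D - A. The multiplicity of 0 as a Laplacian eigenvalue equals the number of connected components. The single zero eigenvalue shows the graph is connected. The largest eigenvalue, 6, is at most the vertex count 6.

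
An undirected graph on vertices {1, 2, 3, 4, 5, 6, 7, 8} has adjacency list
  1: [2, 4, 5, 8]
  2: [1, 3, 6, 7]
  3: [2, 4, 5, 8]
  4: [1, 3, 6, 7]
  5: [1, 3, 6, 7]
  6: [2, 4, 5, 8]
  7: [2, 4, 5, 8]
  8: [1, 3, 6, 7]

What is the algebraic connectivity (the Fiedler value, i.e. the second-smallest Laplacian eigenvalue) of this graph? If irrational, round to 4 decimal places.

4

Each diagonal entry of L is the vertex degree and each off-diagonal entry is -1 where an edge is present, 0 otherwise; in the order [1, 2, 3, 4, 5, 6, 7, 8] the diagonal is [4, 4, 4, 4, 4, 4, 4, 4]. Computing the eigenvalues of L and sorting gives [0, 4, 4, 4, 4, 4, 4, 8]. The Fiedler value lambda_2 = 4 is strictly positive, so the graph is connected.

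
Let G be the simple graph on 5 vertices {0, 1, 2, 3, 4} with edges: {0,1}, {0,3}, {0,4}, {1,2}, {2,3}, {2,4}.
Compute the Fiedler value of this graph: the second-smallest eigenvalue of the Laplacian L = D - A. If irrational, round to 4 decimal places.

2

Reading degrees in the order [0, 1, 2, 3, 4] gives [3, 2, 3, 2, 2]; set D = diag(3, 2, 3, 2, 2) and form L = D - A. The sorted Laplacian eigenvalues are [0, 2, 2, 3, 5]; the algebraic connectivity is the second entry, 2. By the matrix-tree theorem the graph has (1/5) * product of the nonzero eigenvalues = 12 spanning trees.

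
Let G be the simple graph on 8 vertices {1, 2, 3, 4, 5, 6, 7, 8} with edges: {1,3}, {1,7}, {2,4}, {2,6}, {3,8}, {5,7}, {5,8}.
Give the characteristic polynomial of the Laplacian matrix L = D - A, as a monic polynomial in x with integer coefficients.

Each diagonal entry of L is the vertex degree and each off-diagonal entry is -1 where an edge is present, 0 otherwise; in the order [1, 2, 3, 4, 5, 6, 7, 8] the diagonal is [2, 2, 2, 1, 2, 1, 2, 2]. Computing det(xI - L) by cofactor expansion (or equivalently via sum-over-permutations) gives x^8 - 14x^7 + 78x^6 - 220x^5 + 330x^4 - 250x^3 + 75x^2. Since p(0) = det(-L) = 0, x divides p(x). The largest eigenvalue, 3.6180, is at most the vertex count 8.

x^8 - 14x^7 + 78x^6 - 220x^5 + 330x^4 - 250x^3 + 75x^2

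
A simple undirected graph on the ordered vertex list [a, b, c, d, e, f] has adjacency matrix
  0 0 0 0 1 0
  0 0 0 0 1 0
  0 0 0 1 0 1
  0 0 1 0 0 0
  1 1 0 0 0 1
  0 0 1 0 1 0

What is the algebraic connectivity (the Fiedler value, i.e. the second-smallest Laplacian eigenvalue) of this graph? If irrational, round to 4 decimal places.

Each diagonal entry of L is the vertex degree and each off-diagonal entry is -1 where an edge is present, 0 otherwise; in the order [a, b, c, d, e, f] the diagonal is [1, 1, 2, 1, 3, 2]. The sorted Laplacian eigenvalues are [0, 0.3249, 1, 1.4608, 3, 4.2143]; the algebraic connectivity is the second entry, 0.3249.

0.3249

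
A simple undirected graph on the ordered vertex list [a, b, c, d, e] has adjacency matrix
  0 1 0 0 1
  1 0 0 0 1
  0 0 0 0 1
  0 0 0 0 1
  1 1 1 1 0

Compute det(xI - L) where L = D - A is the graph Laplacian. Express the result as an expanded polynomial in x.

Reading degrees in the order [a, b, c, d, e] gives [2, 2, 1, 1, 4]; set D = diag(2, 2, 1, 1, 4) and form L = D - A. The eigenvalues of L are [0, 1, 1, 3, 5]; the characteristic polynomial is the product of (x - lambda_i), which multiplies out to x^5 - 10x^4 + 32x^3 - 38x^2 + 15x. Since p(0) = det(-L) = 0, x divides p(x). The eigenvalues sum to 10, which equals trace(L) = 2|E|.

x^5 - 10x^4 + 32x^3 - 38x^2 + 15x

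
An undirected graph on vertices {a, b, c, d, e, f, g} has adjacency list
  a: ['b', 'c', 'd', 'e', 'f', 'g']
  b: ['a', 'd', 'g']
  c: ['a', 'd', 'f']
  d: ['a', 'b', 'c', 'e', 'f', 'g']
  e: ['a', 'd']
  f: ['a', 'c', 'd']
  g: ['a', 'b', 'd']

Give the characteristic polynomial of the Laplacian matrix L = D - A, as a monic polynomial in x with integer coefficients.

Each diagonal entry of L is the vertex degree and each off-diagonal entry is -1 where an edge is present, 0 otherwise; in the order [a, b, c, d, e, f, g] the diagonal is [6, 3, 3, 6, 2, 3, 3]. The eigenvalues of L are [0, 2, 2, 4, 4, 7, 7]; the characteristic polynomial is the product of (x - lambda_i), which multiplies out to x^7 - 26x^6 + 269x^5 - 1412x^4 + 3956x^3 - 5600x^2 + 3136x. The coefficient of x^6 equals -trace(L) = -26, matching the sum of degrees. By the matrix-tree theorem the graph has (1/7) * product of the nonzero eigenvalues = 448 spanning trees. The largest eigenvalue, 7, is at most the vertex count 7.

x^7 - 26x^6 + 269x^5 - 1412x^4 + 3956x^3 - 5600x^2 + 3136x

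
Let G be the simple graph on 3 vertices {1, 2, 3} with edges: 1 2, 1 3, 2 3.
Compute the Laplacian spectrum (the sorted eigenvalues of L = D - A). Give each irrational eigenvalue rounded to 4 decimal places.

[0, 3, 3]

Each diagonal entry of L is the vertex degree and each off-diagonal entry is -1 where an edge is present, 0 otherwise; in the order [1, 2, 3] the diagonal is [2, 2, 2]. L is symmetric positive semidefinite, so every eigenvalue is real and nonnegative. The largest eigenvalue, 3, is at most the vertex count 3.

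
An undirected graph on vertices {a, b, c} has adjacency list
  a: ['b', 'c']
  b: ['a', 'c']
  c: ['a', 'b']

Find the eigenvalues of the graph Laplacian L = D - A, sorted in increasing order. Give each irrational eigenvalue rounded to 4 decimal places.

With the vertex order [a, b, c], the degrees are [2, 2, 2], giving D = diag(2, 2, 2) and L = D - A. The multiplicity of 0 as a Laplacian eigenvalue equals the number of connected components. The largest eigenvalue, 3, is at most the vertex count 3.

[0, 3, 3]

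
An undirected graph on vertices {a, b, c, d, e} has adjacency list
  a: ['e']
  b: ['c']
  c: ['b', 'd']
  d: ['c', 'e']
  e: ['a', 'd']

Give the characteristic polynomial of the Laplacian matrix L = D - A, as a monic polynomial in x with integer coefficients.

With the vertex order [a, b, c, d, e], the degrees are [1, 1, 2, 2, 2], giving D = diag(1, 1, 2, 2, 2) and L = D - A. Computing det(xI - L) by cofactor expansion (or equivalently via sum-over-permutations) gives x^5 - 8x^4 + 21x^3 - 20x^2 + 5x. The coefficient of x^4 equals -trace(L) = -8, matching the sum of degrees. By the matrix-tree theorem the graph has (1/5) * product of the nonzero eigenvalues = 1 spanning tree.

x^5 - 8x^4 + 21x^3 - 20x^2 + 5x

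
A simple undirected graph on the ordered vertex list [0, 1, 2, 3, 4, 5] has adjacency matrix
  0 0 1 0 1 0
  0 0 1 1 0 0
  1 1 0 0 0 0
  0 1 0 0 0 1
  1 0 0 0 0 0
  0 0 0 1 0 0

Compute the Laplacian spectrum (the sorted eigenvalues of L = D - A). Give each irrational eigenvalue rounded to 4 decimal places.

Reading degrees in the order [0, 1, 2, 3, 4, 5] gives [2, 2, 2, 2, 1, 1]; set D = diag(2, 2, 2, 2, 1, 1) and form L = D - A. Since every row of L sums to 0, the all-ones vector is in the kernel and 0 is an eigenvalue. The eigenvalues sum to 10, which equals trace(L) = 2|E|.

[0, 0.2679, 1, 2, 3, 3.7321]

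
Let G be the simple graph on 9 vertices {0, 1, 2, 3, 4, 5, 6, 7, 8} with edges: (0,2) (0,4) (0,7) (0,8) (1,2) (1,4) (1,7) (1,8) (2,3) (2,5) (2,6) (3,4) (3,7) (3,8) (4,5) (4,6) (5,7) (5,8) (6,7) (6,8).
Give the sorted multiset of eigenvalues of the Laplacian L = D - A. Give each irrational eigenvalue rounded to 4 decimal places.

[0, 4, 4, 4, 4, 5, 5, 5, 9]

Each diagonal entry of L is the vertex degree and each off-diagonal entry is -1 where an edge is present, 0 otherwise; in the order [0, 1, 2, 3, 4, 5, 6, 7, 8] the diagonal is [4, 4, 5, 4, 5, 4, 4, 5, 5]. L is symmetric positive semidefinite, so every eigenvalue is real and nonnegative. The single zero eigenvalue shows the graph is connected. By the matrix-tree theorem the graph has (1/9) * product of the nonzero eigenvalues = 32000 spanning trees. There is one zero in the spectrum, matching the 1 component.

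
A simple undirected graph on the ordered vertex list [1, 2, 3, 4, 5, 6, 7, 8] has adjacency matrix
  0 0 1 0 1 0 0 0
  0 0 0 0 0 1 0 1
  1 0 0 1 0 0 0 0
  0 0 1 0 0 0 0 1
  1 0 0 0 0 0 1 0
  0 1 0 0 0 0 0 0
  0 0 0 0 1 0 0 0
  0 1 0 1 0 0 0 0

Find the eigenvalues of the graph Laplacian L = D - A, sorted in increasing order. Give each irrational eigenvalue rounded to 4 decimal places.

Reading degrees in the order [1, 2, 3, 4, 5, 6, 7, 8] gives [2, 2, 2, 2, 2, 1, 1, 2]; set D = diag(2, 2, 2, 2, 2, 1, 1, 2) and form L = D - A. Since every row of L sums to 0, the all-ones vector is in the kernel and 0 is an eigenvalue. There is one zero in the spectrum, matching the 1 component.

[0, 0.1522, 0.5858, 1.2346, 2, 2.7654, 3.4142, 3.8478]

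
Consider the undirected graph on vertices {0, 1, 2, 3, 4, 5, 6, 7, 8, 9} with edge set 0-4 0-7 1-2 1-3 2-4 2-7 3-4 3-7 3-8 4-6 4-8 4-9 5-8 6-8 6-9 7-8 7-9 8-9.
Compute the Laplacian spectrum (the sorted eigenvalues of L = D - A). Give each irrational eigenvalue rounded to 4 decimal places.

[0, 0.8724, 1.4075, 1.9532, 3.2267, 3.5638, 4.5063, 5.6858, 6.9405, 7.8438]

Each diagonal entry of L is the vertex degree and each off-diagonal entry is -1 where an edge is present, 0 otherwise; in the order [0, 1, 2, 3, 4, 5, 6, 7, 8, 9] the diagonal is [2, 2, 3, 4, 6, 1, 3, 5, 6, 4]. Diagonalising L (or applying a numerical eigensolver to the 10x10 matrix) gives the spectrum above. The largest eigenvalue, 7.8438, is at most the vertex count 10.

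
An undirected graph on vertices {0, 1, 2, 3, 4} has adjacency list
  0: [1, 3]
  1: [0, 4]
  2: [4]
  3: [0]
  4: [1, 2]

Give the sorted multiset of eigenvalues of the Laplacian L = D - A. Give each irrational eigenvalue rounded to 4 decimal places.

Each diagonal entry of L is the vertex degree and each off-diagonal entry is -1 where an edge is present, 0 otherwise; in the order [0, 1, 2, 3, 4] the diagonal is [2, 2, 1, 1, 2]. Diagonalising L (or applying a numerical eigensolver to the 5x5 matrix) gives the spectrum above. The eigenvalues sum to 8, which equals trace(L) = 2|E|. There is one zero in the spectrum, matching the 1 component.

[0, 0.3820, 1.3820, 2.6180, 3.6180]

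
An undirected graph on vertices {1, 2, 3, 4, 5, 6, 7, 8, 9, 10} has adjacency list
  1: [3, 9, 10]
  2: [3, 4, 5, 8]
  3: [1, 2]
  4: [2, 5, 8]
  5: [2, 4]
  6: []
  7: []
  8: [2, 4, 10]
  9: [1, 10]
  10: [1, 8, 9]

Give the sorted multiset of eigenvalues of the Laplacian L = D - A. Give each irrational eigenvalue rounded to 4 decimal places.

Each diagonal entry of L is the vertex degree and each off-diagonal entry is -1 where an edge is present, 0 otherwise; in the order [1, 2, 3, 4, 5, 6, 7, 8, 9, 10] the diagonal is [3, 4, 2, 3, 2, 0, 0, 3, 2, 3]. Since every row of L sums to 0, the all-ones vector is in the kernel and 0 is an eigenvalue. The 3 zero eigenvalues correspond to the 3 connected components.

[0, 0, 0, 0.6336, 1.6412, 2.3161, 3.4797, 4, 4.7037, 5.2256]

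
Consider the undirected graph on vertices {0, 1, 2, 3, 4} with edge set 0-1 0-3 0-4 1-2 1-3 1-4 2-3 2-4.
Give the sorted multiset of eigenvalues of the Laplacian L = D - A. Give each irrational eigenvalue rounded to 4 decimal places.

[0, 3, 3, 5, 5]

Reading degrees in the order [0, 1, 2, 3, 4] gives [3, 4, 3, 3, 3]; set D = diag(3, 4, 3, 3, 3) and form L = D - A. The multiplicity of 0 as a Laplacian eigenvalue equals the number of connected components.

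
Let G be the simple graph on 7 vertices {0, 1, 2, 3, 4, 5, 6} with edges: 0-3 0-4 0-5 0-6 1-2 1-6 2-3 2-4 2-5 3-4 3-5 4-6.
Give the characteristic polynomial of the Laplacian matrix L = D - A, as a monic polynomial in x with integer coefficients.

x^7 - 24x^6 + 233x^5 - 1166x^4 + 3155x^3 - 4348x^2 + 2366x

Each diagonal entry of L is the vertex degree and each off-diagonal entry is -1 where an edge is present, 0 otherwise; in the order [0, 1, 2, 3, 4, 5, 6] the diagonal is [4, 2, 4, 4, 4, 3, 3]. Computing det(xI - L) by cofactor expansion (or equivalently via sum-over-permutations) gives x^7 - 24x^6 + 233x^5 - 1166x^4 + 3155x^3 - 4348x^2 + 2366x. The coefficient of x^6 equals -trace(L) = -24, matching the sum of degrees. The largest eigenvalue, 5.9202, is at most the vertex count 7. By the matrix-tree theorem the graph has (1/7) * product of the nonzero eigenvalues = 338 spanning trees.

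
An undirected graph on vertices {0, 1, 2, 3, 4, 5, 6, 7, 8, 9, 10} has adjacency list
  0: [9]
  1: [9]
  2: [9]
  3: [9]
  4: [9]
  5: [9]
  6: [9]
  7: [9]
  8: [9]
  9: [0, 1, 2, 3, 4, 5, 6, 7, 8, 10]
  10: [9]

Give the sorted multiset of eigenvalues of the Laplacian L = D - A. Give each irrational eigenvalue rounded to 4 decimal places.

[0, 1, 1, 1, 1, 1, 1, 1, 1, 1, 11]

Reading degrees in the order [0, 1, 2, 3, 4, 5, 6, 7, 8, 9, 10] gives [1, 1, 1, 1, 1, 1, 1, 1, 1, 10, 1]; set D = diag(1, 1, 1, 1, 1, 1, 1, 1, 1, 10, 1) and form L = D - A. L is symmetric positive semidefinite, so every eigenvalue is real and nonnegative. The single zero eigenvalue shows the graph is connected. The largest eigenvalue, 11, is at most the vertex count 11.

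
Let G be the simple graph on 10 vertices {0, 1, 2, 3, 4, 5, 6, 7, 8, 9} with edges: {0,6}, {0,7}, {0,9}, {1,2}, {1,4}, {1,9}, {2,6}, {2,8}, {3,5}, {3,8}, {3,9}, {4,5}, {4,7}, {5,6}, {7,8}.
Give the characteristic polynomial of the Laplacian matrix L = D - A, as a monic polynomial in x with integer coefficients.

With the vertex order [0, 1, 2, 3, 4, 5, 6, 7, 8, 9], the degrees are [3, 3, 3, 3, 3, 3, 3, 3, 3, 3], giving D = diag(3, 3, 3, 3, 3, 3, 3, 3, 3, 3) and L = D - A. L has integer entries, so p(x) = det(xI - L) has integer coefficients. Expanding the determinant yields x^10 - 30x^9 + 390x^8 - 2880x^7 + 13305x^6 - 39882x^5 + 77640x^4 - 94800x^3 + 66000x^2 - 20000x. Since p(0) = det(-L) = 0, x divides p(x). The eigenvalues sum to 30, which equals trace(L) = 2|E|.

x^10 - 30x^9 + 390x^8 - 2880x^7 + 13305x^6 - 39882x^5 + 77640x^4 - 94800x^3 + 66000x^2 - 20000x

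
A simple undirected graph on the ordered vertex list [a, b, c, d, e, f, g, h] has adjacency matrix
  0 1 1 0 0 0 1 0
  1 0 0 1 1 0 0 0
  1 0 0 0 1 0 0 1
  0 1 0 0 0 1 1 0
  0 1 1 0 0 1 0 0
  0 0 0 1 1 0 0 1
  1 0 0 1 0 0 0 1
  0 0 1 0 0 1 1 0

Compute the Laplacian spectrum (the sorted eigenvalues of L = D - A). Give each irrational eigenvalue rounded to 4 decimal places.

Each diagonal entry of L is the vertex degree and each off-diagonal entry is -1 where an edge is present, 0 otherwise; in the order [a, b, c, d, e, f, g, h] the diagonal is [3, 3, 3, 3, 3, 3, 3, 3]. The multiplicity of 0 as a Laplacian eigenvalue equals the number of connected components. The single zero eigenvalue shows the graph is connected. The eigenvalues sum to 24, which equals trace(L) = 2|E|. By the matrix-tree theorem the graph has (1/8) * product of the nonzero eigenvalues = 384 spanning trees.

[0, 2, 2, 2, 4, 4, 4, 6]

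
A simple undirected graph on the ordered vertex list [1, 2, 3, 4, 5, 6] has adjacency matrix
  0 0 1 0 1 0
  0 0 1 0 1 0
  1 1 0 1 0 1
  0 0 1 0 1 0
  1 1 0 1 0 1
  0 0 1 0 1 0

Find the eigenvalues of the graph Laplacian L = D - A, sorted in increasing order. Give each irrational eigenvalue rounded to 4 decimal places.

[0, 2, 2, 2, 4, 6]

Reading degrees in the order [1, 2, 3, 4, 5, 6] gives [2, 2, 4, 2, 4, 2]; set D = diag(2, 2, 4, 2, 4, 2) and form L = D - A. The multiplicity of 0 as a Laplacian eigenvalue equals the number of connected components. The single zero eigenvalue shows the graph is connected. The eigenvalues sum to 16, which equals trace(L) = 2|E|. The largest eigenvalue, 6, is at most the vertex count 6.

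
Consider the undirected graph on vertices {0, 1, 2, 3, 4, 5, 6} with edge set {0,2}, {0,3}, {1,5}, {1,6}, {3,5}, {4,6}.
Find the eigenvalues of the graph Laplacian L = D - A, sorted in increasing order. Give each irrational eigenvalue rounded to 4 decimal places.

[0, 0.1981, 0.7530, 1.5550, 2.4450, 3.2470, 3.8019]

With the vertex order [0, 1, 2, 3, 4, 5, 6], the degrees are [2, 2, 1, 2, 1, 2, 2], giving D = diag(2, 2, 1, 2, 1, 2, 2) and L = D - A. Since every row of L sums to 0, the all-ones vector is in the kernel and 0 is an eigenvalue. There is one zero in the spectrum, matching the 1 component. The eigenvalues sum to 12, which equals trace(L) = 2|E|.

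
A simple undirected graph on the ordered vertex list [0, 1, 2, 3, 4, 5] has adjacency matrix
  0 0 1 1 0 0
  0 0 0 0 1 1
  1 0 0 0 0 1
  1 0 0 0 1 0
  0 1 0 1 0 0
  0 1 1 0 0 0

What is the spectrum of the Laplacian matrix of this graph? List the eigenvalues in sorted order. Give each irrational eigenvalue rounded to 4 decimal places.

Reading degrees in the order [0, 1, 2, 3, 4, 5] gives [2, 2, 2, 2, 2, 2]; set D = diag(2, 2, 2, 2, 2, 2) and form L = D - A. Since every row of L sums to 0, the all-ones vector is in the kernel and 0 is an eigenvalue. By the matrix-tree theorem the graph has (1/6) * product of the nonzero eigenvalues = 6 spanning trees. The largest eigenvalue, 4, is at most the vertex count 6.

[0, 1, 1, 3, 3, 4]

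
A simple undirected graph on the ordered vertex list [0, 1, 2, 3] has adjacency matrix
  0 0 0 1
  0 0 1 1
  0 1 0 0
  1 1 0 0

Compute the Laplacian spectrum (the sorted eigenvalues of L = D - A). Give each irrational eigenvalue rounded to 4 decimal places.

Reading degrees in the order [0, 1, 2, 3] gives [1, 2, 1, 2]; set D = diag(1, 2, 1, 2) and form L = D - A. L is symmetric positive semidefinite, so every eigenvalue is real and nonnegative. The single zero eigenvalue shows the graph is connected.

[0, 0.5858, 2, 3.4142]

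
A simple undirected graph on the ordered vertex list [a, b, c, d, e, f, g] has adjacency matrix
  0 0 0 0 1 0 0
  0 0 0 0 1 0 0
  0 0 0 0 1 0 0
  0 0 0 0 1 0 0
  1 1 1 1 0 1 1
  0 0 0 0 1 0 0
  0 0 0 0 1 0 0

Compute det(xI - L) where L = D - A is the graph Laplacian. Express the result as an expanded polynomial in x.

x^7 - 12x^6 + 45x^5 - 80x^4 + 75x^3 - 36x^2 + 7x

Reading degrees in the order [a, b, c, d, e, f, g] gives [1, 1, 1, 1, 6, 1, 1]; set D = diag(1, 1, 1, 1, 6, 1, 1) and form L = D - A. L has integer entries, so p(x) = det(xI - L) has integer coefficients. Expanding the determinant yields x^7 - 12x^6 + 45x^5 - 80x^4 + 75x^3 - 36x^2 + 7x. Since p(0) = det(-L) = 0, x divides p(x). There is one zero in the spectrum, matching the 1 component.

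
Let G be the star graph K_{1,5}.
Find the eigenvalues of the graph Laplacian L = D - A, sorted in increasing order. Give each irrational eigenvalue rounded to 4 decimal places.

[0, 1, 1, 1, 1, 6]

The graph has 6 vertices and degree multiset [5, 1, 1, 1, 1, 1]; D is the diagonal matrix of degrees and L = D - A. L is symmetric positive semidefinite, so every eigenvalue is real and nonnegative. The single zero eigenvalue shows the graph is connected. The eigenvalues sum to 10, which equals trace(L) = 2|E|.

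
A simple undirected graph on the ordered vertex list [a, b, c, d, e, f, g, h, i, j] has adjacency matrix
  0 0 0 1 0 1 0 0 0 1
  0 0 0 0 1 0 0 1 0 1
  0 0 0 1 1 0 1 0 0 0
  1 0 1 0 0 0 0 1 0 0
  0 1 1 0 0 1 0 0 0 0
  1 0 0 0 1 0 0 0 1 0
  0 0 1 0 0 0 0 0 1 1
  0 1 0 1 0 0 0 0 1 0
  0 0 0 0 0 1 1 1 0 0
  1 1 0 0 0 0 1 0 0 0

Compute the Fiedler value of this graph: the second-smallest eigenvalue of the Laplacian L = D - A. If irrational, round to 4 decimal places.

With the vertex order [a, b, c, d, e, f, g, h, i, j], the degrees are [3, 3, 3, 3, 3, 3, 3, 3, 3, 3], giving D = diag(3, 3, 3, 3, 3, 3, 3, 3, 3, 3) and L = D - A. The sorted Laplacian eigenvalues are [0, 2, 2, 2, 2, 2, 5, 5, 5, 5]; the algebraic connectivity is the second entry, 2.

2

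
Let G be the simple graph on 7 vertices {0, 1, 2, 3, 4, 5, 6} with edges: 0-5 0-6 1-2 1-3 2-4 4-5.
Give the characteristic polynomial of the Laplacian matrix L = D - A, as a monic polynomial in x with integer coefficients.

x^7 - 12x^6 + 55x^5 - 120x^4 + 126x^3 - 56x^2 + 7x

With the vertex order [0, 1, 2, 3, 4, 5, 6], the degrees are [2, 2, 2, 1, 2, 2, 1], giving D = diag(2, 2, 2, 1, 2, 2, 1) and L = D - A. L has integer entries, so p(x) = det(xI - L) has integer coefficients. Expanding the determinant yields x^7 - 12x^6 + 55x^5 - 120x^4 + 126x^3 - 56x^2 + 7x. Since p(0) = det(-L) = 0, x divides p(x). The largest eigenvalue, 3.8019, is at most the vertex count 7. By the matrix-tree theorem the graph has (1/7) * product of the nonzero eigenvalues = 1 spanning tree.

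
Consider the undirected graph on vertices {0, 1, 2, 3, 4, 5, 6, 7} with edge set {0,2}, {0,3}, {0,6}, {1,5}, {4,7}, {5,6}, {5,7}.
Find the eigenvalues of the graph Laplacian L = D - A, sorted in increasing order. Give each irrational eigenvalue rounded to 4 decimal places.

[0, 0.2137, 0.6177, 1, 1.4977, 2.3537, 3.8408, 4.4763]

With the vertex order [0, 1, 2, 3, 4, 5, 6, 7], the degrees are [3, 1, 1, 1, 1, 3, 2, 2], giving D = diag(3, 1, 1, 1, 1, 3, 2, 2) and L = D - A. L is symmetric positive semidefinite, so every eigenvalue is real and nonnegative. The single zero eigenvalue shows the graph is connected. By the matrix-tree theorem the graph has (1/8) * product of the nonzero eigenvalues = 1 spanning tree.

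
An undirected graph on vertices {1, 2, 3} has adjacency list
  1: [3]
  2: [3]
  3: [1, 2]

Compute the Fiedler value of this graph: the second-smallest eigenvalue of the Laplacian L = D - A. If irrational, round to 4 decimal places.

With the vertex order [1, 2, 3], the degrees are [1, 1, 2], giving D = diag(1, 1, 2) and L = D - A. The smallest Laplacian eigenvalue is always 0. The next one, lambda_2 = 1, measures how hard the graph is to disconnect: larger values mean better connectivity. The largest eigenvalue, 3, is at most the vertex count 3.

1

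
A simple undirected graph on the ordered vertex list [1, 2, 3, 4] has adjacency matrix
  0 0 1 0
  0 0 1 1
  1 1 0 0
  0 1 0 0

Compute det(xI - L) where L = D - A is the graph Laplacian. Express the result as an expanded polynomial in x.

Each diagonal entry of L is the vertex degree and each off-diagonal entry is -1 where an edge is present, 0 otherwise; in the order [1, 2, 3, 4] the diagonal is [1, 2, 2, 1]. L has integer entries, so p(x) = det(xI - L) has integer coefficients. Expanding the determinant yields x^4 - 6x^3 + 10x^2 - 4x. The coefficient of x^3 equals -trace(L) = -6, matching the sum of degrees. There is one zero in the spectrum, matching the 1 component. By the matrix-tree theorem the graph has (1/4) * product of the nonzero eigenvalues = 1 spanning tree.

x^4 - 6x^3 + 10x^2 - 4x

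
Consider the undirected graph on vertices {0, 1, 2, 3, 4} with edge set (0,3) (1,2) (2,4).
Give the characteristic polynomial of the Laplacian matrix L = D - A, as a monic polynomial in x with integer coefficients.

Reading degrees in the order [0, 1, 2, 3, 4] gives [1, 1, 2, 1, 1]; set D = diag(1, 1, 2, 1, 1) and form L = D - A. Computing det(xI - L) by cofactor expansion (or equivalently via sum-over-permutations) gives x^5 - 6x^4 + 11x^3 - 6x^2. Since p(0) = det(-L) = 0, x divides p(x). The eigenvalues sum to 6, which equals trace(L) = 2|E|. The largest eigenvalue, 3, is at most the vertex count 5.

x^5 - 6x^4 + 11x^3 - 6x^2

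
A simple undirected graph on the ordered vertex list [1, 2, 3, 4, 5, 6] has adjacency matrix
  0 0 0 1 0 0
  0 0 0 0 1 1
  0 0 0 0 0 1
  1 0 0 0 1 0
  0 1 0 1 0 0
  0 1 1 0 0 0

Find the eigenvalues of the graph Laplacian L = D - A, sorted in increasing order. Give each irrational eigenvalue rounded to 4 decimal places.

Each diagonal entry of L is the vertex degree and each off-diagonal entry is -1 where an edge is present, 0 otherwise; in the order [1, 2, 3, 4, 5, 6] the diagonal is [1, 2, 1, 2, 2, 2]. The multiplicity of 0 as a Laplacian eigenvalue equals the number of connected components. The single zero eigenvalue shows the graph is connected. The largest eigenvalue, 3.7321, is at most the vertex count 6.

[0, 0.2679, 1, 2, 3, 3.7321]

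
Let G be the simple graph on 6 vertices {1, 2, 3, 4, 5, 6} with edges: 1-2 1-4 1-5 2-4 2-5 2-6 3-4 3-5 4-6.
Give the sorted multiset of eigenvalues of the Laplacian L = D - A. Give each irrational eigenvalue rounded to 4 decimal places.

[0, 1.6072, 2.3023, 3.6405, 4.8631, 5.5869]

With the vertex order [1, 2, 3, 4, 5, 6], the degrees are [3, 4, 2, 4, 3, 2], giving D = diag(3, 4, 2, 4, 3, 2) and L = D - A. Diagonalising L (or applying a numerical eigensolver to the 6x6 matrix) gives the spectrum above. By the matrix-tree theorem the graph has (1/6) * product of the nonzero eigenvalues = 61 spanning trees. There is one zero in the spectrum, matching the 1 component.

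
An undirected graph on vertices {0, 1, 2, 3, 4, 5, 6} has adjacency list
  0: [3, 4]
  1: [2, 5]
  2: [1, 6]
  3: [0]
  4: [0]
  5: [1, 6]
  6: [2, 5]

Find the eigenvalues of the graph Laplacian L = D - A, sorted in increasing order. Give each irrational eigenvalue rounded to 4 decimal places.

[0, 0, 1, 2, 2, 3, 4]

With the vertex order [0, 1, 2, 3, 4, 5, 6], the degrees are [2, 2, 2, 1, 1, 2, 2], giving D = diag(2, 2, 2, 1, 1, 2, 2) and L = D - A. Diagonalising L (or applying a numerical eigensolver to the 7x7 matrix) gives the spectrum above. The 2 zero eigenvalues correspond to the 2 connected components.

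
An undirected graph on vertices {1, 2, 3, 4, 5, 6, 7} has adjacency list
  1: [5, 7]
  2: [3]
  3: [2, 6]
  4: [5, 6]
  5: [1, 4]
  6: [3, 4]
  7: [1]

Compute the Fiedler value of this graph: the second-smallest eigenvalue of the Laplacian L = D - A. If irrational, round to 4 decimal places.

0.1981

With the vertex order [1, 2, 3, 4, 5, 6, 7], the degrees are [2, 1, 2, 2, 2, 2, 1], giving D = diag(2, 1, 2, 2, 2, 2, 1) and L = D - A. The smallest Laplacian eigenvalue is always 0. The next one, lambda_2 = 0.1981, measures how hard the graph is to disconnect: larger values mean better connectivity.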